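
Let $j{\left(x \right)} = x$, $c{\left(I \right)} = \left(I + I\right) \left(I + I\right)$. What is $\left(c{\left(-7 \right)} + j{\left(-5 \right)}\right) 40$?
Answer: $7640$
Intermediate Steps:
$c{\left(I \right)} = 4 I^{2}$ ($c{\left(I \right)} = 2 I 2 I = 4 I^{2}$)
$\left(c{\left(-7 \right)} + j{\left(-5 \right)}\right) 40 = \left(4 \left(-7\right)^{2} - 5\right) 40 = \left(4 \cdot 49 - 5\right) 40 = \left(196 - 5\right) 40 = 191 \cdot 40 = 7640$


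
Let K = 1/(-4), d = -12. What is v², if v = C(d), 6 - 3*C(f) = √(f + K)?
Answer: 95/36 - 14*I/3 ≈ 2.6389 - 4.6667*I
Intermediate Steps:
K = -¼ ≈ -0.25000
C(f) = 2 - √(-¼ + f)/3 (C(f) = 2 - √(f - ¼)/3 = 2 - √(-¼ + f)/3)
v = 2 - 7*I/6 (v = 2 - √(-1 + 4*(-12))/6 = 2 - √(-1 - 48)/6 = 2 - 7*I/6 ≈ 2.0 - 1.1667*I)
v² = (2 - 7*I/6)²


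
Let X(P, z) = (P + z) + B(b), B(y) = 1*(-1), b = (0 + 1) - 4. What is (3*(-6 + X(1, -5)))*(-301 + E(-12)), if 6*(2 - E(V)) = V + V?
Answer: 9735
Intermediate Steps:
E(V) = 2 - V/3 (E(V) = 2 - (V + V)/6 = 2 - V/3)
b = -3 (b = 1 - 4 = -3)
B(y) = -1
X(P, z) = -1 + P + z (X(P, z) = (P + z) - 1 = -1 + P + z)
(3*(-6 + X(1, -5)))*(-301 + E(-12)) = (3*(-6 + (-1 + 1 - 5)))*(-301 + (2 - 1/3*(-12))) = (3*(-6 - 5))*(-301 + (2 + 4)) = (3*(-11))*(-301 + 6) = -33*(-295) = 9735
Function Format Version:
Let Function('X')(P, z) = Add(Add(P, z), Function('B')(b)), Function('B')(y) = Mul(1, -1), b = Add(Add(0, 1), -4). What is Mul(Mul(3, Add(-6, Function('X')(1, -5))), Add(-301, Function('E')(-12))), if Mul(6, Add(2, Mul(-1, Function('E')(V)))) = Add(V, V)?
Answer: 9735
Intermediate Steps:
Function('E')(V) = Add(2, Mul(Rational(-1, 3), V)) (Function('E')(V) = Add(2, Mul(Rational(-1, 6), Add(V, V))) = Add(2, Mul(Rational(-1, 6), Mul(2, V))) = Add(2, Mul(Rational(-1, 3), V)))
b = -3 (b = Add(1, -4) = -3)
Function('B')(y) = -1
Function('X')(P, z) = Add(-1, P, z) (Function('X')(P, z) = Add(Add(P, z), -1) = Add(-1, P, z))
Mul(Mul(3, Add(-6, Function('X')(1, -5))), Add(-301, Function('E')(-12))) = Mul(Mul(3, Add(-6, Add(-1, 1, -5))), Add(-301, Add(2, Mul(Rational(-1, 3), -12)))) = Mul(Mul(3, Add(-6, -5)), Add(-301, Add(2, 4))) = Mul(Mul(3, -11), Add(-301, 6)) = Mul(-33, -295) = 9735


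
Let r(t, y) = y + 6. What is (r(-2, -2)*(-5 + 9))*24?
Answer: 384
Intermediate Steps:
r(t, y) = 6 + y
(r(-2, -2)*(-5 + 9))*24 = ((6 - 2)*(-5 + 9))*24 = (4*4)*24 = 16*24 = 384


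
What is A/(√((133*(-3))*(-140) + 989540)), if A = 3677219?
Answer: 3677219*√10454/104540 ≈ 3596.5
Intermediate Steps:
A/(√((133*(-3))*(-140) + 989540)) = 3677219/(√((133*(-3))*(-140) + 989540)) = 3677219/(√(-399*(-140) + 989540)) = 3677219/(√(55860 + 989540)) = 3677219/(√1045400) = 3677219/((10*√10454)) = 3677219*(√10454/104540) = 3677219*√10454/104540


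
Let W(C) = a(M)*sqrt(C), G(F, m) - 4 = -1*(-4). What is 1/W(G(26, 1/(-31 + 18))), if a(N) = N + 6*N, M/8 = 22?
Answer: sqrt(2)/4928 ≈ 0.00028697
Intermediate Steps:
M = 176 (M = 8*22 = 176)
a(N) = 7*N
G(F, m) = 8 (G(F, m) = 4 - 1*(-4) = 4 + 4 = 8)
W(C) = 1232*sqrt(C) (W(C) = (7*176)*sqrt(C) = 1232*sqrt(C))
1/W(G(26, 1/(-31 + 18))) = 1/(1232*sqrt(8)) = 1/(1232*(2*sqrt(2))) = 1/(2464*sqrt(2)) = sqrt(2)/4928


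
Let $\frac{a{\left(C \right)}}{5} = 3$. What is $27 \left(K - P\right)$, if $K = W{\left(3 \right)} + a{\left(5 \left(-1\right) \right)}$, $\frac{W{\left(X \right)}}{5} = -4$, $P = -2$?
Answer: $-81$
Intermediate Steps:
$W{\left(X \right)} = -20$ ($W{\left(X \right)} = 5 \left(-4\right) = -20$)
$a{\left(C \right)} = 15$ ($a{\left(C \right)} = 5 \cdot 3 = 15$)
$K = -5$ ($K = -20 + 15 = -5$)
$27 \left(K - P\right) = 27 \left(-5 - -2\right) = 27 \left(-5 + 2\right) = 27 \left(-3\right) = -81$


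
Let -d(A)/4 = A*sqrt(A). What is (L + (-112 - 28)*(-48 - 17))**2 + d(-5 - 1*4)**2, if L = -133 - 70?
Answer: 79144945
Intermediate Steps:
L = -203
d(A) = -4*A**(3/2) (d(A) = -4*A*sqrt(A) = -4*A**(3/2))
(L + (-112 - 28)*(-48 - 17))**2 + d(-5 - 1*4)**2 = (-203 + (-112 - 28)*(-48 - 17))**2 + (-4*(-5 - 1*4)**(3/2))**2 = (-203 - 140*(-65))**2 + (-4*(-5 - 4)**(3/2))**2 = (-203 + 9100)**2 + (-(-108)*I)**2 = 8897**2 + (-(-108)*I)**2 = 79156609 + (108*I)**2 = 79156609 - 11664 = 79144945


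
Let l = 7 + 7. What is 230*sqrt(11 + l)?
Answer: 1150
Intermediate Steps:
l = 14
230*sqrt(11 + l) = 230*sqrt(11 + 14) = 230*sqrt(25) = 230*5 = 1150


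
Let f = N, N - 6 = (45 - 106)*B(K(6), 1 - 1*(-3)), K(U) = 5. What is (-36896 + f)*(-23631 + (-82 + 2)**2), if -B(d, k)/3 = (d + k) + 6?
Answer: 588352495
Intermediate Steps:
B(d, k) = -18 - 3*d - 3*k (B(d, k) = -3*((d + k) + 6) = -3*(6 + d + k) = -18 - 3*d - 3*k)
N = 2751 (N = 6 + (45 - 106)*(-18 - 3*5 - 3*(1 - 1*(-3))) = 6 - 61*(-18 - 15 - 3*(1 + 3)) = 6 - 61*(-18 - 15 - 3*4) = 6 - 61*(-18 - 15 - 12) = 6 - 61*(-45) = 6 + 2745 = 2751)
f = 2751
(-36896 + f)*(-23631 + (-82 + 2)**2) = (-36896 + 2751)*(-23631 + (-82 + 2)**2) = -34145*(-23631 + (-80)**2) = -34145*(-23631 + 6400) = -34145*(-17231) = 588352495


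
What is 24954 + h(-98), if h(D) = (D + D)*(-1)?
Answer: 25150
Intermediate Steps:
h(D) = -2*D (h(D) = (2*D)*(-1) = -2*D)
24954 + h(-98) = 24954 - 2*(-98) = 24954 + 196 = 25150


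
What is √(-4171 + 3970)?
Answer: I*√201 ≈ 14.177*I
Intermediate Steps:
√(-4171 + 3970) = √(-201) = I*√201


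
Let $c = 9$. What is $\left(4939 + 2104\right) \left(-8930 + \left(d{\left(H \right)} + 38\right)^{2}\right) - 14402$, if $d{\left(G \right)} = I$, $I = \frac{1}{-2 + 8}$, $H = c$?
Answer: $- \frac{1895360149}{36} \approx -5.2649 \cdot 10^{7}$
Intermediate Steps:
$H = 9$
$I = \frac{1}{6} \approx 0.16667$
$d{\left(G \right)} = \frac{1}{6}$
$\left(4939 + 2104\right) \left(-8930 + \left(d{\left(H \right)} + 38\right)^{2}\right) - 14402 = \left(4939 + 2104\right) \left(-8930 + \left(\frac{1}{6} + 38\right)^{2}\right) - 14402 = 7043 \left(-8930 + \left(\frac{229}{6}\right)^{2}\right) - 14402 = 7043 \left(-8930 + \frac{52441}{36}\right) - 14402 = 7043 \left(- \frac{269039}{36}\right) - 14402 = - \frac{1894841677}{36} - 14402 = - \frac{1895360149}{36}$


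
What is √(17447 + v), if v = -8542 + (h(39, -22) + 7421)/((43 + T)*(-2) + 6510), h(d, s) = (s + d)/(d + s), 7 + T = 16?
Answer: √91370142478/3203 ≈ 94.372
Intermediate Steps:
T = 9 (T = -7 + 16 = 9)
h(d, s) = 1 (h(d, s) = (d + s)/(d + s) = 1)
v = -27356315/3203 (v = -8542 + (1 + 7421)/((43 + 9)*(-2) + 6510) = -8542 + 7422/(52*(-2) + 6510) = -8542 + 7422/(-104 + 6510) = -8542 + 7422/6406 = -8542 + 7422*(1/6406) = -8542 + 3711/3203 = -27356315/3203 ≈ -8540.8)
√(17447 + v) = √(17447 - 27356315/3203) = √(28526426/3203) = √91370142478/3203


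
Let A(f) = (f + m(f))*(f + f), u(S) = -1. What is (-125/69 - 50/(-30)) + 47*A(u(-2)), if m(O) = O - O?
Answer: 6476/69 ≈ 93.855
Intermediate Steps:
m(O) = 0
A(f) = 2*f² (A(f) = (f + 0)*(f + f) = f*(2*f) = 2*f²)
(-125/69 - 50/(-30)) + 47*A(u(-2)) = (-125/69 - 50/(-30)) + 47*(2*(-1)²) = (-125*1/69 - 50*(-1/30)) + 47*(2*1) = (-125/69 + 5/3) + 47*2 = -10/69 + 94 = 6476/69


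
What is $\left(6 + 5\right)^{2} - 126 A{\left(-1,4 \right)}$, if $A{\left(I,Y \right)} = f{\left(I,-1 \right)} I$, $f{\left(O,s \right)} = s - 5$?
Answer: $-635$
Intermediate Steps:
$f{\left(O,s \right)} = -5 + s$ ($f{\left(O,s \right)} = s - 5 = -5 + s$)
$A{\left(I,Y \right)} = - 6 I$ ($A{\left(I,Y \right)} = \left(-5 - 1\right) I = - 6 I$)
$\left(6 + 5\right)^{2} - 126 A{\left(-1,4 \right)} = \left(6 + 5\right)^{2} - 126 \left(\left(-6\right) \left(-1\right)\right) = 11^{2} - 756 = 121 - 756 = -635$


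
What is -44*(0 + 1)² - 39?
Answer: -83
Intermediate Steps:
-44*(0 + 1)² - 39 = -44*1² - 39 = -44*1 - 39 = -44 - 39 = -83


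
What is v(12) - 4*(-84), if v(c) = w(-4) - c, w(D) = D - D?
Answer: 324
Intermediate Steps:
w(D) = 0
v(c) = -c (v(c) = 0 - c = -c)
v(12) - 4*(-84) = -1*12 - 4*(-84) = -12 + 336 = 324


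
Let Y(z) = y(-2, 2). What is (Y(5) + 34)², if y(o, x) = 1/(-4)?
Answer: 18225/16 ≈ 1139.1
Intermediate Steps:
y(o, x) = -¼
Y(z) = -¼
(Y(5) + 34)² = (-¼ + 34)² = (135/4)² = 18225/16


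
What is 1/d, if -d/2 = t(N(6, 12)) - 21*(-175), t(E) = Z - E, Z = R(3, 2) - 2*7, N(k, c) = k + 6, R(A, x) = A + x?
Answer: -1/7308 ≈ -0.00013684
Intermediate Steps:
N(k, c) = 6 + k
Z = -9 (Z = (3 + 2) - 2*7 = 5 - 14 = -9)
t(E) = -9 - E
d = -7308 (d = -2*((-9 - (6 + 6)) - 21*(-175)) = -2*((-9 - 1*12) + 3675) = -2*((-9 - 12) + 3675) = -2*(-21 + 3675) = -2*3654 = -7308)
1/d = 1/(-7308) = -1/7308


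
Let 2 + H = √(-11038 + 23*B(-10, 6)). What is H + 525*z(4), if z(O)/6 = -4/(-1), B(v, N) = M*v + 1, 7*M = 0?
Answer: 12598 + I*√11015 ≈ 12598.0 + 104.95*I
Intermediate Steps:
M = 0 (M = (⅐)*0 = 0)
B(v, N) = 1 (B(v, N) = 0*v + 1 = 0 + 1 = 1)
z(O) = 24 (z(O) = 6*(-4/(-1)) = 6*(-4*(-1)) = 6*4 = 24)
H = -2 + I*√11015 (H = -2 + √(-11038 + 23*1) = -2 + √(-11038 + 23) = -2 + √(-11015) = -2 + I*√11015 ≈ -2.0 + 104.95*I)
H + 525*z(4) = (-2 + I*√11015) + 525*24 = (-2 + I*√11015) + 12600 = 12598 + I*√11015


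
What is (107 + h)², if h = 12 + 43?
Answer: 26244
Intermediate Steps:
h = 55
(107 + h)² = (107 + 55)² = 162² = 26244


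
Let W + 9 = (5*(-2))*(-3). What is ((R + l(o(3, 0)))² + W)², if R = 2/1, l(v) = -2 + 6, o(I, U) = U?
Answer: 3249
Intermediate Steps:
l(v) = 4
R = 2 (R = 2*1 = 2)
W = 21 (W = -9 + (5*(-2))*(-3) = -9 - 10*(-3) = -9 + 30 = 21)
((R + l(o(3, 0)))² + W)² = ((2 + 4)² + 21)² = (6² + 21)² = (36 + 21)² = 57² = 3249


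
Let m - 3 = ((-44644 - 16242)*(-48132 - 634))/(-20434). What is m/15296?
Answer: -1484552687/156279232 ≈ -9.4994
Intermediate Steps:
m = -1484552687/10217 (m = 3 + ((-44644 - 16242)*(-48132 - 634))/(-20434) = 3 - 60886*(-48766)*(-1/20434) = 3 + 2969166676*(-1/20434) = 3 - 1484583338/10217 = -1484552687/10217 ≈ -1.4530e+5)
m/15296 = -1484552687/10217/15296 = -1484552687/10217*1/15296 = -1484552687/156279232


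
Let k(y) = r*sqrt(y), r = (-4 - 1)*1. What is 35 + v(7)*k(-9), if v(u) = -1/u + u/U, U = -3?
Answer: 35 + 260*I/7 ≈ 35.0 + 37.143*I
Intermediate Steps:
r = -5 (r = -5*1 = -5)
k(y) = -5*sqrt(y)
v(u) = -1/u - u/3 (v(u) = -1/u + u/(-3) = -1/u + u*(-1/3) = -1/u - u/3)
35 + v(7)*k(-9) = 35 + (-1/7 - 1/3*7)*(-15*I) = 35 + (-1*1/7 - 7/3)*(-15*I) = 35 + (-1/7 - 7/3)*(-15*I) = 35 - (-260)*I/7 = 35 + 260*I/7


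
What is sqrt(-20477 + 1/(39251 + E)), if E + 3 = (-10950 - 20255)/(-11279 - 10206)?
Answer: 2*I*sqrt(16179374976373737169)/56218299 ≈ 143.1*I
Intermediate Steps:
E = -6650/4297 (E = -3 + (-10950 - 20255)/(-11279 - 10206) = -3 - 31205/(-21485) = -3 - 31205*(-1/21485) = -3 + 6241/4297 = -6650/4297 ≈ -1.5476)
sqrt(-20477 + 1/(39251 + E)) = sqrt(-20477 + 1/(39251 - 6650/4297)) = sqrt(-20477 + 1/(168654897/4297)) = sqrt(-20477 + 4297/168654897) = sqrt(-3453546321572/168654897) = 2*I*sqrt(16179374976373737169)/56218299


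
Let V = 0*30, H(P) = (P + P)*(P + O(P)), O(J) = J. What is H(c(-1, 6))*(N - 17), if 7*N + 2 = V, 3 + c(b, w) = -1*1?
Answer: -7744/7 ≈ -1106.3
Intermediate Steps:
c(b, w) = -4 (c(b, w) = -3 - 1*1 = -3 - 1 = -4)
H(P) = 4*P² (H(P) = (P + P)*(P + P) = (2*P)*(2*P) = 4*P²)
V = 0
N = -2/7 (N = -2/7 + (⅐)*0 = -2/7 + 0 = -2/7 ≈ -0.28571)
H(c(-1, 6))*(N - 17) = (4*(-4)²)*(-2/7 - 17) = (4*16)*(-121/7) = 64*(-121/7) = -7744/7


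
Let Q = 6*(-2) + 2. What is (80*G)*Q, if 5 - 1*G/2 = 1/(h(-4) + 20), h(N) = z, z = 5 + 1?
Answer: -103200/13 ≈ -7938.5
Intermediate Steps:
z = 6
h(N) = 6
G = 129/13 (G = 10 - 2/(6 + 20) = 10 - 2/26 = 10 - 2*1/26 = 10 - 1/13 = 129/13 ≈ 9.9231)
Q = -10 (Q = -12 + 2 = -10)
(80*G)*Q = (80*(129/13))*(-10) = (10320/13)*(-10) = -103200/13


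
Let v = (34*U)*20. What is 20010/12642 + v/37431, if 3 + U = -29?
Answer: 78984065/78867117 ≈ 1.0015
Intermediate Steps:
U = -32 (U = -3 - 29 = -32)
v = -21760 (v = (34*(-32))*20 = -1088*20 = -21760)
20010/12642 + v/37431 = 20010/12642 - 21760/37431 = 20010*(1/12642) - 21760*1/37431 = 3335/2107 - 21760/37431 = 78984065/78867117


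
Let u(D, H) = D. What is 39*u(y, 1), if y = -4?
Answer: -156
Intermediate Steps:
39*u(y, 1) = 39*(-4) = -156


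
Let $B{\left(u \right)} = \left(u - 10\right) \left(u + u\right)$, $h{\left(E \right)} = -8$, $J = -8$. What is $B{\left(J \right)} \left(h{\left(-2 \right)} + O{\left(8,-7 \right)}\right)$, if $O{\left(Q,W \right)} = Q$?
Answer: $0$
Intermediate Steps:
$B{\left(u \right)} = 2 u \left(-10 + u\right)$ ($B{\left(u \right)} = \left(-10 + u\right) 2 u = 2 u \left(-10 + u\right)$)
$B{\left(J \right)} \left(h{\left(-2 \right)} + O{\left(8,-7 \right)}\right) = 2 \left(-8\right) \left(-10 - 8\right) \left(-8 + 8\right) = 2 \left(-8\right) \left(-18\right) 0 = 288 \cdot 0 = 0$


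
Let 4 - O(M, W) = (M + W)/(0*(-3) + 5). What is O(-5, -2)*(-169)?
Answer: -4563/5 ≈ -912.60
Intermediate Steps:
O(M, W) = 4 - M/5 - W/5 (O(M, W) = 4 - (M + W)/(0*(-3) + 5) = 4 - (M + W)/(0 + 5) = 4 - (M + W)/5 = 4 - (M/5 + W/5) = 4 + (-M/5 - W/5) = 4 - M/5 - W/5)
O(-5, -2)*(-169) = (4 - ⅕*(-5) - ⅕*(-2))*(-169) = (4 + 1 + ⅖)*(-169) = (27/5)*(-169) = -4563/5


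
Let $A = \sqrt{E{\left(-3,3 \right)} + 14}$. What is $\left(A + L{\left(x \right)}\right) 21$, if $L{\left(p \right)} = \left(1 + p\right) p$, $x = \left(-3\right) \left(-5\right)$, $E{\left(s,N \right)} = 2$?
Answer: $5124$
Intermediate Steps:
$x = 15$
$A = 4$ ($A = \sqrt{2 + 14} = \sqrt{16} = 4$)
$L{\left(p \right)} = p \left(1 + p\right)$
$\left(A + L{\left(x \right)}\right) 21 = \left(4 + 15 \left(1 + 15\right)\right) 21 = \left(4 + 15 \cdot 16\right) 21 = \left(4 + 240\right) 21 = 244 \cdot 21 = 5124$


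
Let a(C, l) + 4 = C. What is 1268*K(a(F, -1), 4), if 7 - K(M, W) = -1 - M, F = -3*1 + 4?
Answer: 6340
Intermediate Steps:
F = 1 (F = -3 + 4 = 1)
a(C, l) = -4 + C
K(M, W) = 8 + M (K(M, W) = 7 - (-1 - M) = 7 + (1 + M) = 8 + M)
1268*K(a(F, -1), 4) = 1268*(8 + (-4 + 1)) = 1268*(8 - 3) = 1268*5 = 6340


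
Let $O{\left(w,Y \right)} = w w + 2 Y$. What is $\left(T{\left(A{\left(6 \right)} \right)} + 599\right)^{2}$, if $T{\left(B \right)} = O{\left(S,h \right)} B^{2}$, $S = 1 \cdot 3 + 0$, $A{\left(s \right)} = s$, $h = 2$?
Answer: $1138489$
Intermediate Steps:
$S = 3$ ($S = 3 + 0 = 3$)
$O{\left(w,Y \right)} = w^{2} + 2 Y$
$T{\left(B \right)} = 13 B^{2}$ ($T{\left(B \right)} = \left(3^{2} + 2 \cdot 2\right) B^{2} = \left(9 + 4\right) B^{2} = 13 B^{2}$)
$\left(T{\left(A{\left(6 \right)} \right)} + 599\right)^{2} = \left(13 \cdot 6^{2} + 599\right)^{2} = \left(13 \cdot 36 + 599\right)^{2} = \left(468 + 599\right)^{2} = 1067^{2} = 1138489$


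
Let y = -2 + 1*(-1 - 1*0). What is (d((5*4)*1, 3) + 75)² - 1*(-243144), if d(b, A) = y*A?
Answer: 247500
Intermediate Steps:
y = -3 (y = -2 + 1*(-1 + 0) = -2 + 1*(-1) = -2 - 1 = -3)
d(b, A) = -3*A
(d((5*4)*1, 3) + 75)² - 1*(-243144) = (-3*3 + 75)² - 1*(-243144) = (-9 + 75)² + 243144 = 66² + 243144 = 4356 + 243144 = 247500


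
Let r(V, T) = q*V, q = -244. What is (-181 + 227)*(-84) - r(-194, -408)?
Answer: -51200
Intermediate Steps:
r(V, T) = -244*V
(-181 + 227)*(-84) - r(-194, -408) = (-181 + 227)*(-84) - (-244)*(-194) = 46*(-84) - 1*47336 = -3864 - 47336 = -51200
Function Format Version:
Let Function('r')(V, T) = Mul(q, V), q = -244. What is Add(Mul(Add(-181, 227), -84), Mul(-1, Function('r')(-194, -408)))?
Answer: -51200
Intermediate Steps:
Function('r')(V, T) = Mul(-244, V)
Add(Mul(Add(-181, 227), -84), Mul(-1, Function('r')(-194, -408))) = Add(Mul(Add(-181, 227), -84), Mul(-1, Mul(-244, -194))) = Add(Mul(46, -84), Mul(-1, 47336)) = Add(-3864, -47336) = -51200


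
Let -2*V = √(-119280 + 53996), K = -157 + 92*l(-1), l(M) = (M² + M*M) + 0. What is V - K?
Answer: -27 - I*√16321 ≈ -27.0 - 127.75*I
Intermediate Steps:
l(M) = 2*M² (l(M) = (M² + M²) + 0 = 2*M² + 0 = 2*M²)
K = 27 (K = -157 + 92*(2*(-1)²) = -157 + 92*(2*1) = -157 + 92*2 = -157 + 184 = 27)
V = -I*√16321 (V = -√(-119280 + 53996)/2 = -I*√16321 ≈ -127.75*I)
V - K = -I*√16321 - 1*27 = -I*√16321 - 27 = -27 - I*√16321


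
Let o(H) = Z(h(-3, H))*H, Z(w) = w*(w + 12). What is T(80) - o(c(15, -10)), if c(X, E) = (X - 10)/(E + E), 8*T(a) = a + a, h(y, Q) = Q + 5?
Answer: 2553/64 ≈ 39.891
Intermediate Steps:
h(y, Q) = 5 + Q
T(a) = a/4 (T(a) = (a + a)/8 = (2*a)/8 = a/4)
Z(w) = w*(12 + w)
c(X, E) = (-10 + X)/(2*E) (c(X, E) = (-10 + X)/((2*E)) = (-10 + X)*(1/(2*E)) = (-10 + X)/(2*E))
o(H) = H*(5 + H)*(17 + H) (o(H) = ((5 + H)*(12 + (5 + H)))*H = ((5 + H)*(17 + H))*H = H*(5 + H)*(17 + H))
T(80) - o(c(15, -10)) = (¼)*80 - (½)*(-10 + 15)/(-10)*(5 + (½)*(-10 + 15)/(-10))*(17 + (½)*(-10 + 15)/(-10)) = 20 - (½)*(-⅒)*5*(5 + (½)*(-⅒)*5)*(17 + (½)*(-⅒)*5) = 20 - (-1)*(5 - ¼)*(17 - ¼)/4 = 20 - (-1)*19*67/(4*4*4) = 20 - 1*(-1273/64) = 20 + 1273/64 = 2553/64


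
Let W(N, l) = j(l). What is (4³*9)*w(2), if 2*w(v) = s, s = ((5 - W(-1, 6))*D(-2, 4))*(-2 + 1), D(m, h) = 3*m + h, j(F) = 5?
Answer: 0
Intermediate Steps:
W(N, l) = 5
D(m, h) = h + 3*m
s = 0 (s = ((5 - 1*5)*(4 + 3*(-2)))*(-2 + 1) = ((5 - 5)*(4 - 6))*(-1) = (0*(-2))*(-1) = 0*(-1) = 0)
w(v) = 0 (w(v) = (½)*0 = 0)
(4³*9)*w(2) = (4³*9)*0 = (64*9)*0 = 576*0 = 0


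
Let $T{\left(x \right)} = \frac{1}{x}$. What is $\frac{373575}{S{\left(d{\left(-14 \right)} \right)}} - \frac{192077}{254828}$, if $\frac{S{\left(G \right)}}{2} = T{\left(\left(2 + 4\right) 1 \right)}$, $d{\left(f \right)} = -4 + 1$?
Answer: $\frac{285591918223}{254828} \approx 1.1207 \cdot 10^{6}$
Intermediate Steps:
$d{\left(f \right)} = -3$
$S{\left(G \right)} = \frac{1}{3}$ ($S{\left(G \right)} = \frac{2}{\left(2 + 4\right) 1} = \frac{2}{6 \cdot 1} = \frac{2}{6} = 2 \cdot \frac{1}{6} = \frac{1}{3}$)
$\frac{373575}{S{\left(d{\left(-14 \right)} \right)}} - \frac{192077}{254828} = 373575 \frac{1}{\frac{1}{3}} - \frac{192077}{254828} = 373575 \cdot 3 - \frac{192077}{254828} = 1120725 - \frac{192077}{254828} = \frac{285591918223}{254828}$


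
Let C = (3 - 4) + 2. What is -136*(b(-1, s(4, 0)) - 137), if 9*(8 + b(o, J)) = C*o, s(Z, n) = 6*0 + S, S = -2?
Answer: 177616/9 ≈ 19735.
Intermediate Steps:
C = 1 (C = -1 + 2 = 1)
s(Z, n) = -2 (s(Z, n) = 6*0 - 2 = 0 - 2 = -2)
b(o, J) = -8 + o/9 (b(o, J) = -8 + (1*o)/9 = -8 + o/9)
-136*(b(-1, s(4, 0)) - 137) = -136*((-8 + (1/9)*(-1)) - 137) = -136*((-8 - 1/9) - 137) = -136*(-73/9 - 137) = -136*(-1306/9) = 177616/9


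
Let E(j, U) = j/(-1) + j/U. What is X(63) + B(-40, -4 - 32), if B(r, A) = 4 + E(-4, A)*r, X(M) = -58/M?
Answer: -10166/63 ≈ -161.36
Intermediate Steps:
E(j, U) = -j + j/U (E(j, U) = j*(-1) + j/U = -j + j/U)
B(r, A) = 4 + r*(4 - 4/A) (B(r, A) = 4 + (-1*(-4) - 4/A)*r = 4 + (4 - 4/A)*r = 4 + r*(4 - 4/A))
X(63) + B(-40, -4 - 32) = -58/63 + (4 + 4*(-40) - 4*(-40)/(-4 - 32)) = -58*1/63 + (4 - 160 - 4*(-40)/(-36)) = -58/63 + (4 - 160 - 4*(-40)*(-1/36)) = -58/63 + (4 - 160 - 40/9) = -58/63 - 1444/9 = -10166/63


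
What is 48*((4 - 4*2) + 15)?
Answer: 528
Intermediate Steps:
48*((4 - 4*2) + 15) = 48*((4 - 8) + 15) = 48*(-4 + 15) = 48*11 = 528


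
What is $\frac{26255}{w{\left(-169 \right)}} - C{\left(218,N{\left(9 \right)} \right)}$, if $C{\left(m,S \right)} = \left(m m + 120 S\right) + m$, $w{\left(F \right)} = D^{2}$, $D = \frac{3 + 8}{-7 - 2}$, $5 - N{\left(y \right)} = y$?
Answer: $- \frac{3592047}{121} \approx -29686.0$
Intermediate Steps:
$N{\left(y \right)} = 5 - y$
$D = - \frac{11}{9}$ ($D = \frac{11}{-9} = 11 \left(- \frac{1}{9}\right) = - \frac{11}{9} \approx -1.2222$)
$w{\left(F \right)} = \frac{121}{81}$ ($w{\left(F \right)} = \left(- \frac{11}{9}\right)^{2} = \frac{121}{81}$)
$C{\left(m,S \right)} = m + m^{2} + 120 S$ ($C{\left(m,S \right)} = \left(m^{2} + 120 S\right) + m = m + m^{2} + 120 S$)
$\frac{26255}{w{\left(-169 \right)}} - C{\left(218,N{\left(9 \right)} \right)} = \frac{26255}{\frac{121}{81}} - \left(218 + 218^{2} + 120 \left(5 - 9\right)\right) = 26255 \cdot \frac{81}{121} - \left(218 + 47524 + 120 \left(5 - 9\right)\right) = \frac{2126655}{121} - \left(218 + 47524 + 120 \left(-4\right)\right) = \frac{2126655}{121} - \left(218 + 47524 - 480\right) = \frac{2126655}{121} - 47262 = - \frac{3592047}{121}$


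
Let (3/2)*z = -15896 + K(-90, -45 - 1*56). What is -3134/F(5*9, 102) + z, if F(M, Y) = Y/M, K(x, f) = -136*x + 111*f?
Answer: -575993/51 ≈ -11294.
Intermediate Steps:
z = -29734/3 (z = 2*(-15896 + (-136*(-90) + 111*(-45 - 1*56)))/3 = 2*(-15896 + (12240 + 111*(-45 - 56)))/3 = 2*(-15896 + (12240 + 111*(-101)))/3 = 2*(-15896 + (12240 - 11211))/3 = 2*(-15896 + 1029)/3 = (⅔)*(-14867) = -29734/3 ≈ -9911.3)
-3134/F(5*9, 102) + z = -3134/(102/((5*9))) - 29734/3 = -3134/(102/45) - 29734/3 = -3134/(102*(1/45)) - 29734/3 = -3134/34/15 - 29734/3 = -3134*15/34 - 29734/3 = -23505/17 - 29734/3 = -575993/51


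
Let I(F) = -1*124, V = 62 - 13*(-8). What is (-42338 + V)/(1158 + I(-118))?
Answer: -21086/517 ≈ -40.785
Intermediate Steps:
V = 166 (V = 62 + 104 = 166)
I(F) = -124
(-42338 + V)/(1158 + I(-118)) = (-42338 + 166)/(1158 - 124) = -42172/1034 = -42172*1/1034 = -21086/517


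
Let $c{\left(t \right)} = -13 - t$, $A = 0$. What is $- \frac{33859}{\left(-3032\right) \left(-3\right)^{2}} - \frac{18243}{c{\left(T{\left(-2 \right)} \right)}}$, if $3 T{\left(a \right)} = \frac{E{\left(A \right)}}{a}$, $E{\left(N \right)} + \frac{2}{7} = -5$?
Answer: $\frac{20927969125}{15908904} \approx 1315.5$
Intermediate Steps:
$E{\left(N \right)} = - \frac{37}{7}$ ($E{\left(N \right)} = - \frac{2}{7} - 5 = - \frac{37}{7}$)
$T{\left(a \right)} = - \frac{37}{21 a}$ ($T{\left(a \right)} = \frac{\left(- \frac{37}{7}\right) \frac{1}{a}}{3} = - \frac{37}{21 a}$)
$- \frac{33859}{\left(-3032\right) \left(-3\right)^{2}} - \frac{18243}{c{\left(T{\left(-2 \right)} \right)}} = - \frac{33859}{\left(-3032\right) \left(-3\right)^{2}} - \frac{18243}{-13 - - \frac{37}{21 \left(-2\right)}} = - \frac{33859}{\left(-3032\right) 9} - \frac{18243}{-13 - \left(- \frac{37}{21}\right) \left(- \frac{1}{2}\right)} = - \frac{33859}{-27288} - \frac{18243}{-13 - \frac{37}{42}} = \left(-33859\right) \left(- \frac{1}{27288}\right) - \frac{18243}{-13 - \frac{37}{42}} = \frac{33859}{27288} - \frac{18243}{- \frac{583}{42}} = \frac{33859}{27288} - - \frac{766206}{583} = \frac{33859}{27288} + \frac{766206}{583} = \frac{20927969125}{15908904}$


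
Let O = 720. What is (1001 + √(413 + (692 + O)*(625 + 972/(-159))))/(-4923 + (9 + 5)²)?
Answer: -1001/4727 - √2455855753/250531 ≈ -0.40957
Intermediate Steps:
(1001 + √(413 + (692 + O)*(625 + 972/(-159))))/(-4923 + (9 + 5)²) = (1001 + √(413 + (692 + 720)*(625 + 972/(-159))))/(-4923 + (9 + 5)²) = (1001 + √(413 + 1412*(625 + 972*(-1/159))))/(-4923 + 14²) = (1001 + √(413 + 1412*(625 - 324/53)))/(-4923 + 196) = (1001 + √(413 + 1412*(32801/53)))/(-4727) = (1001 + √(413 + 46315012/53))*(-1/4727) = (1001 + √(46336901/53))*(-1/4727) = (1001 + √2455855753/53)*(-1/4727) = -1001/4727 - √2455855753/250531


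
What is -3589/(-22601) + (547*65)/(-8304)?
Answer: -7977067/1934832 ≈ -4.1229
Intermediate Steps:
-3589/(-22601) + (547*65)/(-8304) = -3589*(-1/22601) + 35555*(-1/8304) = 37/233 - 35555/8304 = -7977067/1934832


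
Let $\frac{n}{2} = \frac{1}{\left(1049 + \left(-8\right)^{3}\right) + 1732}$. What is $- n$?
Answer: $- \frac{2}{2269} \approx -0.00088145$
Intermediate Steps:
$n = \frac{2}{2269}$ ($n = \frac{2}{\left(1049 + \left(-8\right)^{3}\right) + 1732} = \frac{2}{\left(1049 - 512\right) + 1732} = \frac{2}{537 + 1732} = \frac{2}{2269} \approx 0.00088145$)
$- n = \left(-1\right) \frac{2}{2269} = - \frac{2}{2269}$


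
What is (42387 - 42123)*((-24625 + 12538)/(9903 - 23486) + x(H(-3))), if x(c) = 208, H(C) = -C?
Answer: 44062392/799 ≈ 55147.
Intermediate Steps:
(42387 - 42123)*((-24625 + 12538)/(9903 - 23486) + x(H(-3))) = (42387 - 42123)*((-24625 + 12538)/(9903 - 23486) + 208) = 264*(-12087/(-13583) + 208) = 264*(-12087*(-1/13583) + 208) = 264*(711/799 + 208) = 264*(166903/799) = 44062392/799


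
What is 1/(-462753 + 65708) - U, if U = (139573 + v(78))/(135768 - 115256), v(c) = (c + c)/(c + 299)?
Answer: -1607091451153/236181424160 ≈ -6.8045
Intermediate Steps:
v(c) = 2*c/(299 + c) (v(c) = (2*c)/(299 + c) = 2*c/(299 + c))
U = 4047629/594848 (U = (139573 + 2*78/(299 + 78))/(135768 - 115256) = (139573 + 2*78/377)/20512 = (139573 + 2*78*(1/377))*(1/20512) = (139573 + 12/29)*(1/20512) = (4047629/29)*(1/20512) = 4047629/594848 ≈ 6.8045)
1/(-462753 + 65708) - U = 1/(-462753 + 65708) - 1*4047629/594848 = 1/(-397045) - 4047629/594848 = -1/397045 - 4047629/594848 = -1607091451153/236181424160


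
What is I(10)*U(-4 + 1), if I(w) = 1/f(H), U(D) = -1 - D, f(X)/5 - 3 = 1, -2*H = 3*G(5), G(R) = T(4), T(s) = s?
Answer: ⅒ ≈ 0.10000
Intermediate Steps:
G(R) = 4
H = -6 (H = -3*4/2 = -½*12 = -6)
f(X) = 20 (f(X) = 15 + 5*1 = 15 + 5 = 20)
I(w) = 1/20
I(10)*U(-4 + 1) = (-1 - (-4 + 1))/20 = (-1 - 1*(-3))/20 = (-1 + 3)/20 = (1/20)*2 = ⅒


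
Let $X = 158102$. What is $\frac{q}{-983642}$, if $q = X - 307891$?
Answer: $\frac{149789}{983642} \approx 0.15228$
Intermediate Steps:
$q = -149789$ ($q = 158102 - 307891 = -149789$)
$\frac{q}{-983642} = - \frac{149789}{-983642} = \left(-149789\right) \left(- \frac{1}{983642}\right) = \frac{149789}{983642}$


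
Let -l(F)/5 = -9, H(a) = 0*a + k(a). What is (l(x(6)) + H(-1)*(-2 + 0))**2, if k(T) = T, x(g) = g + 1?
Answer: 2209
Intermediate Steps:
x(g) = 1 + g
H(a) = a (H(a) = 0*a + a = 0 + a = a)
l(F) = 45 (l(F) = -5*(-9) = 45)
(l(x(6)) + H(-1)*(-2 + 0))**2 = (45 - (-2 + 0))**2 = (45 - 1*(-2))**2 = (45 + 2)**2 = 47**2 = 2209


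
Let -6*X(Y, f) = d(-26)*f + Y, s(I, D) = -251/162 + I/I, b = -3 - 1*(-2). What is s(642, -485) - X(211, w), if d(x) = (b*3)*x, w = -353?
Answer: -368905/81 ≈ -4554.4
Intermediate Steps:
b = -1 (b = -3 + 2 = -1)
s(I, D) = -89/162 (s(I, D) = -251*1/162 + 1 = -251/162 + 1 = -89/162)
d(x) = -3*x (d(x) = (-1*3)*x = -3*x)
X(Y, f) = -13*f - Y/6 (X(Y, f) = -((-3*(-26))*f + Y)/6 = -(78*f + Y)/6 = -(Y + 78*f)/6 = -13*f - Y/6)
s(642, -485) - X(211, w) = -89/162 - (-13*(-353) - ⅙*211) = -89/162 - (4589 - 211/6) = -89/162 - 1*27323/6 = -89/162 - 27323/6 = -368905/81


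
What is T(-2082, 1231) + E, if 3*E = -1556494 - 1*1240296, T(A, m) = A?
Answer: -2803036/3 ≈ -9.3435e+5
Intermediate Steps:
E = -2796790/3 (E = (-1556494 - 1*1240296)/3 = (-1556494 - 1240296)/3 = (⅓)*(-2796790) = -2796790/3 ≈ -9.3226e+5)
T(-2082, 1231) + E = -2082 - 2796790/3 = -2803036/3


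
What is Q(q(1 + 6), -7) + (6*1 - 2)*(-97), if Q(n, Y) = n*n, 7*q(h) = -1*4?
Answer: -18996/49 ≈ -387.67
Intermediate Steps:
q(h) = -4/7 (q(h) = (-1*4)/7 = (⅐)*(-4) = -4/7)
Q(n, Y) = n²
Q(q(1 + 6), -7) + (6*1 - 2)*(-97) = (-4/7)² + (6*1 - 2)*(-97) = 16/49 + (6 - 2)*(-97) = 16/49 + 4*(-97) = 16/49 - 388 = -18996/49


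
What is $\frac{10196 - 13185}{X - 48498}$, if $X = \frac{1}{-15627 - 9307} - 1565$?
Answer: $\frac{74527726}{1248270843} \approx 0.059705$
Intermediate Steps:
$X = - \frac{39021711}{24934}$ ($X = \frac{1}{-24934} - 1565 = - \frac{1}{24934} - 1565 = - \frac{39021711}{24934} \approx -1565.0$)
$\frac{10196 - 13185}{X - 48498} = \frac{10196 - 13185}{- \frac{39021711}{24934} - 48498} = - \frac{2989}{- \frac{1248270843}{24934}} = \left(-2989\right) \left(- \frac{24934}{1248270843}\right) = \frac{74527726}{1248270843}$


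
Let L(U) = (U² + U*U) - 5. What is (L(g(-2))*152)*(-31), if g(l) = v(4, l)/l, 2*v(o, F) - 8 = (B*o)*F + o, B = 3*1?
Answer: -61256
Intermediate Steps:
B = 3
v(o, F) = 4 + o/2 + 3*F*o/2 (v(o, F) = 4 + ((3*o)*F + o)/2 = 4 + (3*F*o + o)/2 = 4 + (o + 3*F*o)/2 = 4 + (o/2 + 3*F*o/2) = 4 + o/2 + 3*F*o/2)
g(l) = (6 + 6*l)/l (g(l) = (4 + (½)*4 + (3/2)*l*4)/l = (4 + 2 + 6*l)/l = (6 + 6*l)/l)
L(U) = -5 + 2*U² (L(U) = (U² + U²) - 5 = 2*U² - 5 = -5 + 2*U²)
(L(g(-2))*152)*(-31) = ((-5 + 2*(6 + 6/(-2))²)*152)*(-31) = ((-5 + 2*(6 + 6*(-½))²)*152)*(-31) = ((-5 + 2*(6 - 3)²)*152)*(-31) = ((-5 + 2*3²)*152)*(-31) = ((-5 + 2*9)*152)*(-31) = ((-5 + 18)*152)*(-31) = (13*152)*(-31) = 1976*(-31) = -61256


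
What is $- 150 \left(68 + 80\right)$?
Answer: $-22200$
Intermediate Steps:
$- 150 \left(68 + 80\right) = \left(-150\right) 148 = -22200$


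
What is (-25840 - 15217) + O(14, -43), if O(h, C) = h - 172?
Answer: -41215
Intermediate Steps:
O(h, C) = -172 + h
(-25840 - 15217) + O(14, -43) = (-25840 - 15217) + (-172 + 14) = -41057 - 158 = -41215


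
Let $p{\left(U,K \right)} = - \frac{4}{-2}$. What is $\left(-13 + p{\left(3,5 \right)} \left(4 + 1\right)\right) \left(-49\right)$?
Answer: $147$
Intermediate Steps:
$p{\left(U,K \right)} = 2$ ($p{\left(U,K \right)} = \left(-4\right) \left(- \frac{1}{2}\right) = 2$)
$\left(-13 + p{\left(3,5 \right)} \left(4 + 1\right)\right) \left(-49\right) = \left(-13 + 2 \left(4 + 1\right)\right) \left(-49\right) = \left(-13 + 2 \cdot 5\right) \left(-49\right) = \left(-13 + 10\right) \left(-49\right) = \left(-3\right) \left(-49\right) = 147$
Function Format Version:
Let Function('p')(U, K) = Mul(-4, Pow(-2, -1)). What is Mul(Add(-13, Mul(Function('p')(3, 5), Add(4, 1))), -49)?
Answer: 147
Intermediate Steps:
Function('p')(U, K) = 2 (Function('p')(U, K) = Mul(-4, Rational(-1, 2)) = 2)
Mul(Add(-13, Mul(Function('p')(3, 5), Add(4, 1))), -49) = Mul(Add(-13, Mul(2, Add(4, 1))), -49) = Mul(Add(-13, Mul(2, 5)), -49) = Mul(Add(-13, 10), -49) = Mul(-3, -49) = 147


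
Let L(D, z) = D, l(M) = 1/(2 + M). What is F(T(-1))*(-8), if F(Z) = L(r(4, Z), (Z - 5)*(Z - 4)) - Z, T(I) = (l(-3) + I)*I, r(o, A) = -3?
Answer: 40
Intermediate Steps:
T(I) = I*(-1 + I) (T(I) = (1/(2 - 3) + I)*I = (1/(-1) + I)*I = (-1 + I)*I = I*(-1 + I))
F(Z) = -3 - Z
F(T(-1))*(-8) = (-3 - (-1)*(-1 - 1))*(-8) = (-3 - (-1)*(-2))*(-8) = (-3 - 1*2)*(-8) = (-3 - 2)*(-8) = -5*(-8) = 40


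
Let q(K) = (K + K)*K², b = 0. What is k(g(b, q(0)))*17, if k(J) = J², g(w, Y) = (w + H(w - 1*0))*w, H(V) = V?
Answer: 0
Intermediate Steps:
q(K) = 2*K³ (q(K) = (2*K)*K² = 2*K³)
g(w, Y) = 2*w² (g(w, Y) = (w + (w - 1*0))*w = (w + (w + 0))*w = (w + w)*w = (2*w)*w = 2*w²)
k(g(b, q(0)))*17 = (2*0²)²*17 = (2*0)²*17 = 0²*17 = 0*17 = 0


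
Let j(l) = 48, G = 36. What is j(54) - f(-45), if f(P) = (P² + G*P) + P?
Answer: -312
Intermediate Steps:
f(P) = P² + 37*P (f(P) = (P² + 36*P) + P = P² + 37*P)
j(54) - f(-45) = 48 - (-45)*(37 - 45) = 48 - (-45)*(-8) = 48 - 1*360 = 48 - 360 = -312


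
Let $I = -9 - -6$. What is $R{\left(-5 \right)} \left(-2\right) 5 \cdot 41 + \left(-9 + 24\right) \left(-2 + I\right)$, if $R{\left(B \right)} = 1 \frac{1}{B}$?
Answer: $7$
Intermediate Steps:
$R{\left(B \right)} = \frac{1}{B}$
$I = -3$ ($I = -9 + 6 = -3$)
$R{\left(-5 \right)} \left(-2\right) 5 \cdot 41 + \left(-9 + 24\right) \left(-2 + I\right) = \frac{1}{-5} \left(-2\right) 5 \cdot 41 + \left(-9 + 24\right) \left(-2 - 3\right) = \left(- \frac{1}{5}\right) \left(-2\right) 5 \cdot 41 + 15 \left(-5\right) = \frac{2}{5} \cdot 5 \cdot 41 - 75 = 2 \cdot 41 - 75 = 82 - 75 = 7$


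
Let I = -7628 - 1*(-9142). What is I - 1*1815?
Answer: -301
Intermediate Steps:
I = 1514 (I = -7628 + 9142 = 1514)
I - 1*1815 = 1514 - 1*1815 = 1514 - 1815 = -301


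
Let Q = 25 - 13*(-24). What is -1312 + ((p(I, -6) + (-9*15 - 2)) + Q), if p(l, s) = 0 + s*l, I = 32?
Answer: -1304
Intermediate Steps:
p(l, s) = l*s (p(l, s) = 0 + l*s = l*s)
Q = 337 (Q = 25 + 312 = 337)
-1312 + ((p(I, -6) + (-9*15 - 2)) + Q) = -1312 + ((32*(-6) + (-9*15 - 2)) + 337) = -1312 + ((-192 + (-135 - 2)) + 337) = -1312 + ((-192 - 137) + 337) = -1312 + (-329 + 337) = -1312 + 8 = -1304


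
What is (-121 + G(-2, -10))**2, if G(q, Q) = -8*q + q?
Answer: 11449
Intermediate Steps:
G(q, Q) = -7*q
(-121 + G(-2, -10))**2 = (-121 - 7*(-2))**2 = (-121 + 14)**2 = (-107)**2 = 11449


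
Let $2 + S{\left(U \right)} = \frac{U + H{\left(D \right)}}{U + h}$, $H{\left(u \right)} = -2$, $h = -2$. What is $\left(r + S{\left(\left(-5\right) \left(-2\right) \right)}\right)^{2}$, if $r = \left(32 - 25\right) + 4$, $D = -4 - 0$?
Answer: $100$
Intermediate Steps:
$D = -4$ ($D = -4 + 0 = -4$)
$r = 11$ ($r = 7 + 4 = 11$)
$S{\left(U \right)} = -1$ ($S{\left(U \right)} = -2 + \frac{U - 2}{U - 2} = -2 + \frac{-2 + U}{-2 + U} = -2 + 1 = -1$)
$\left(r + S{\left(\left(-5\right) \left(-2\right) \right)}\right)^{2} = \left(11 - 1\right)^{2} = 10^{2} = 100$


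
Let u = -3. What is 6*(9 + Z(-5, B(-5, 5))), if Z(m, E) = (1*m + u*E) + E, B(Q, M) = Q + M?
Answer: 24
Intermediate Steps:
B(Q, M) = M + Q
Z(m, E) = m - 2*E (Z(m, E) = (1*m - 3*E) + E = (m - 3*E) + E = m - 2*E)
6*(9 + Z(-5, B(-5, 5))) = 6*(9 + (-5 - 2*(5 - 5))) = 6*(9 + (-5 - 2*0)) = 6*(9 + (-5 + 0)) = 6*(9 - 5) = 6*4 = 24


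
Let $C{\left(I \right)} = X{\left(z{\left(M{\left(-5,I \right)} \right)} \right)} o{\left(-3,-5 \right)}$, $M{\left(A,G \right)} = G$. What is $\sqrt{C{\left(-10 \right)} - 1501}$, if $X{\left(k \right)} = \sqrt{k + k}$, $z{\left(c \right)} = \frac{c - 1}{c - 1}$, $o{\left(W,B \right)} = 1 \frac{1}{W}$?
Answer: $\frac{\sqrt{-13509 - 3 \sqrt{2}}}{3} \approx 38.749 i$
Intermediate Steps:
$o{\left(W,B \right)} = \frac{1}{W}$
$z{\left(c \right)} = 1$ ($z{\left(c \right)} = \frac{-1 + c}{-1 + c} = 1$)
$X{\left(k \right)} = \sqrt{2} \sqrt{k}$ ($X{\left(k \right)} = \sqrt{2 k} = \sqrt{2} \sqrt{k}$)
$C{\left(I \right)} = - \frac{\sqrt{2}}{3}$ ($C{\left(I \right)} = \frac{\sqrt{2} \sqrt{1}}{-3} = \sqrt{2} \cdot 1 \left(- \frac{1}{3}\right) = \sqrt{2} \left(- \frac{1}{3}\right) = - \frac{\sqrt{2}}{3}$)
$\sqrt{C{\left(-10 \right)} - 1501} = \sqrt{- \frac{\sqrt{2}}{3} - 1501} = \sqrt{-1501 - \frac{\sqrt{2}}{3}}$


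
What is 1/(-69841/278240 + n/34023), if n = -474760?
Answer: -860596320/12224856613 ≈ -0.070397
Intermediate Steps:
1/(-69841/278240 + n/34023) = 1/(-69841/278240 - 474760/34023) = 1/(-69841*1/278240 - 474760*1/34023) = 1/(-69841/278240 - 43160/3093) = 1/(-12224856613/860596320) = -860596320/12224856613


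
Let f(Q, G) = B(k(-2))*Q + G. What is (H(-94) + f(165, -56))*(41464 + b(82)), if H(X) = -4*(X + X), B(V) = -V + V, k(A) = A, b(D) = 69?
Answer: 28906968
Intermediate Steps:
B(V) = 0
f(Q, G) = G (f(Q, G) = 0*Q + G = 0 + G = G)
H(X) = -8*X
(H(-94) + f(165, -56))*(41464 + b(82)) = (-8*(-94) - 56)*(41464 + 69) = (752 - 56)*41533 = 696*41533 = 28906968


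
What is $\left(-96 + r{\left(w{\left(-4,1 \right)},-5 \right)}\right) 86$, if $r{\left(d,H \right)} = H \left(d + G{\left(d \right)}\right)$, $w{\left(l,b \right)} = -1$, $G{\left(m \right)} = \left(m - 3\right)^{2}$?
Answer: $-14706$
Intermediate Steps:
$G{\left(m \right)} = \left(-3 + m\right)^{2}$
$r{\left(d,H \right)} = H \left(d + \left(-3 + d\right)^{2}\right)$
$\left(-96 + r{\left(w{\left(-4,1 \right)},-5 \right)}\right) 86 = \left(-96 - 5 \left(-1 + \left(-3 - 1\right)^{2}\right)\right) 86 = \left(-96 - 5 \left(-1 + \left(-4\right)^{2}\right)\right) 86 = \left(-96 - 5 \left(-1 + 16\right)\right) 86 = \left(-96 - 75\right) 86 = \left(-171\right) 86 = -14706$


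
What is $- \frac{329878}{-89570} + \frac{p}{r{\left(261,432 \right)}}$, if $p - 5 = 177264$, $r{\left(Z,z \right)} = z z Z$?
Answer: $\frac{8041930311461}{2181426474240} \approx 3.6865$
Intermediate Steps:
$r{\left(Z,z \right)} = Z z^{2}$ ($r{\left(Z,z \right)} = z^{2} Z = Z z^{2}$)
$p = 177269$ ($p = 5 + 177264 = 177269$)
$- \frac{329878}{-89570} + \frac{p}{r{\left(261,432 \right)}} = - \frac{329878}{-89570} + \frac{177269}{261 \cdot 432^{2}} = \left(-329878\right) \left(- \frac{1}{89570}\right) + \frac{177269}{261 \cdot 186624} = \frac{164939}{44785} + \frac{177269}{48708864} = \frac{8041930311461}{2181426474240}$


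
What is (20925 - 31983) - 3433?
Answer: -14491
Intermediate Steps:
(20925 - 31983) - 3433 = -11058 - 3433 = -14491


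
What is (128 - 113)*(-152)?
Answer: -2280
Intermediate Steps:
(128 - 113)*(-152) = 15*(-152) = -2280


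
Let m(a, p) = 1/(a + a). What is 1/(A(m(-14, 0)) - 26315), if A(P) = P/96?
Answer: -2688/70734721 ≈ -3.8001e-5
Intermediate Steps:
m(a, p) = 1/(2*a)
A(P) = P/96 (A(P) = P*(1/96) = P/96)
1/(A(m(-14, 0)) - 26315) = 1/(((1/2)/(-14))/96 - 26315) = 1/(((1/2)*(-1/14))/96 - 26315) = 1/((1/96)*(-1/28) - 26315) = 1/(-1/2688 - 26315) = 1/(-70734721/2688) = -2688/70734721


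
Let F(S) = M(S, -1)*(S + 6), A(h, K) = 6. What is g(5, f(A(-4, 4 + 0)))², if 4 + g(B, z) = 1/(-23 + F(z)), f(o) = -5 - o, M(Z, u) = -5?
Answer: 49/4 ≈ 12.250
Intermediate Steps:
F(S) = -30 - 5*S (F(S) = -5*(S + 6) = -5*(6 + S) = -30 - 5*S)
g(B, z) = -4 + 1/(-53 - 5*z) (g(B, z) = -4 + 1/(-23 + (-30 - 5*z)) = -4 + 1/(-53 - 5*z))
g(5, f(A(-4, 4 + 0)))² = ((213 + 20*(-5 - 1*6))/(-53 - 5*(-5 - 1*6)))² = ((213 + 20*(-5 - 6))/(-53 - 5*(-5 - 6)))² = ((213 + 20*(-11))/(-53 - 5*(-11)))² = ((213 - 220)/(-53 + 55))² = (-7/2)² = 49/4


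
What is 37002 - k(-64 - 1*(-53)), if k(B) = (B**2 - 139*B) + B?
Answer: 35363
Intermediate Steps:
k(B) = B**2 - 138*B
37002 - k(-64 - 1*(-53)) = 37002 - (-64 - 1*(-53))*(-138 + (-64 - 1*(-53))) = 37002 - (-64 + 53)*(-138 + (-64 + 53)) = 37002 - (-11)*(-138 - 11) = 37002 - (-11)*(-149) = 37002 - 1*1639 = 37002 - 1639 = 35363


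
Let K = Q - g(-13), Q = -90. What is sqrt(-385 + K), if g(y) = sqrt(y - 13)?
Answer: sqrt(-475 - I*sqrt(26)) ≈ 0.117 - 21.795*I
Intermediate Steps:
g(y) = sqrt(-13 + y)
K = -90 - I*sqrt(26) (K = -90 - sqrt(-13 - 13) = -90 - sqrt(-26) = -90 - I*sqrt(26) ≈ -90.0 - 5.099*I)
sqrt(-385 + K) = sqrt(-385 + (-90 - I*sqrt(26))) = sqrt(-475 - I*sqrt(26))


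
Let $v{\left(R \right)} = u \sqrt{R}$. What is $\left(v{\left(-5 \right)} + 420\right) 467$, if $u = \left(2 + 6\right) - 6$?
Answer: $196140 + 934 i \sqrt{5} \approx 1.9614 \cdot 10^{5} + 2088.5 i$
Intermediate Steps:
$u = 2$ ($u = 8 - 6 = 2$)
$v{\left(R \right)} = 2 \sqrt{R}$
$\left(v{\left(-5 \right)} + 420\right) 467 = \left(2 \sqrt{-5} + 420\right) 467 = \left(2 i \sqrt{5} + 420\right) 467 = \left(420 + 2 i \sqrt{5}\right) 467 = 196140 + 934 i \sqrt{5}$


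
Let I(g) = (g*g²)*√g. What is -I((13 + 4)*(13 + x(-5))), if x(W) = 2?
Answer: -16581375*√255 ≈ -2.6478e+8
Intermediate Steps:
I(g) = g^(7/2) (I(g) = g³*√g = g^(7/2))
-I((13 + 4)*(13 + x(-5))) = -((13 + 4)*(13 + 2))^(7/2) = -(17*15)^(7/2) = -255^(7/2) = -16581375*√255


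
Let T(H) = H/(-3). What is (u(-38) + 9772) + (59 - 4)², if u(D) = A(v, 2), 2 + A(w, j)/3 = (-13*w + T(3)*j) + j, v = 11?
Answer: 12362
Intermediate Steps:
T(H) = -H/3 (T(H) = H*(-⅓) = -H/3)
A(w, j) = -6 - 39*w (A(w, j) = -6 + 3*((-13*w + (-⅓*3)*j) + j) = -6 + 3*((-13*w - j) + j) = -6 + 3*((-j - 13*w) + j) = -6 + 3*(-13*w) = -6 - 39*w)
u(D) = -435 (u(D) = -6 - 39*11 = -6 - 429 = -435)
(u(-38) + 9772) + (59 - 4)² = (-435 + 9772) + (59 - 4)² = 9337 + 55² = 9337 + 3025 = 12362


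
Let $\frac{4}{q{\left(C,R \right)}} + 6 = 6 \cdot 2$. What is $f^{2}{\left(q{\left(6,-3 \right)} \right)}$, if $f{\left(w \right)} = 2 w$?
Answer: $\frac{16}{9} \approx 1.7778$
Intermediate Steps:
$q{\left(C,R \right)} = \frac{2}{3}$ ($q{\left(C,R \right)} = \frac{4}{-6 + 6 \cdot 2} = \frac{4}{-6 + 12} = \frac{4}{6} = 4 \cdot \frac{1}{6} = \frac{2}{3}$)
$f^{2}{\left(q{\left(6,-3 \right)} \right)} = \left(2 \cdot \frac{2}{3}\right)^{2} = \left(\frac{4}{3}\right)^{2} = \frac{16}{9}$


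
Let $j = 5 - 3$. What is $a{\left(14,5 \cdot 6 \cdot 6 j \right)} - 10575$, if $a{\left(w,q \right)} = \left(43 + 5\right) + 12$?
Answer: $-10515$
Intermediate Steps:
$j = 2$
$a{\left(w,q \right)} = 60$ ($a{\left(w,q \right)} = 48 + 12 = 60$)
$a{\left(14,5 \cdot 6 \cdot 6 j \right)} - 10575 = 60 - 10575 = -10515$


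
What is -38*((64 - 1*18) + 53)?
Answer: -3762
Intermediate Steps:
-38*((64 - 1*18) + 53) = -38*((64 - 18) + 53) = -38*(46 + 53) = -38*99 = -3762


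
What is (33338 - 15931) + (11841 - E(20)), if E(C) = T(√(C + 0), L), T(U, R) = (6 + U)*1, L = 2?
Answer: 29242 - 2*√5 ≈ 29238.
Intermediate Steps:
T(U, R) = 6 + U
E(C) = 6 + √C (E(C) = 6 + √(C + 0) = 6 + √C)
(33338 - 15931) + (11841 - E(20)) = (33338 - 15931) + (11841 - (6 + √20)) = 17407 + (11841 - (6 + 2*√5)) = 17407 + (11841 + (-6 - 2*√5)) = 17407 + (11835 - 2*√5) = 29242 - 2*√5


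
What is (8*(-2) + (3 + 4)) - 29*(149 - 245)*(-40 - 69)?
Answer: -303465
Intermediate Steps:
(8*(-2) + (3 + 4)) - 29*(149 - 245)*(-40 - 69) = (-16 + 7) - (-2784)*(-109) = -9 - 29*10464 = -9 - 303456 = -303465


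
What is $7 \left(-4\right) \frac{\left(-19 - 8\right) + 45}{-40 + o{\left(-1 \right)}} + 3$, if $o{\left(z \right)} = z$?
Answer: $\frac{627}{41} \approx 15.293$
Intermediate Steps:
$7 \left(-4\right) \frac{\left(-19 - 8\right) + 45}{-40 + o{\left(-1 \right)}} + 3 = 7 \left(-4\right) \frac{\left(-19 - 8\right) + 45}{-40 - 1} + 3 = - 28 \frac{\left(-19 - 8\right) + 45}{-41} + 3 = - 28 \left(-27 + 45\right) \left(- \frac{1}{41}\right) + 3 = - 28 \cdot 18 \left(- \frac{1}{41}\right) + 3 = \left(-28\right) \left(- \frac{18}{41}\right) + 3 = \frac{504}{41} + 3 = \frac{627}{41}$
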